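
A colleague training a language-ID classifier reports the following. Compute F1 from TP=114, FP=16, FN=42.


Precision = 114/130 = 0.8769
Recall = 114/156 = 0.7308
F1 = 2·P·R/(P+R) = 2·TP/(2·TP+FP+FN) = 228/(228+16+42) = 228/286 = 0.7972

0.7972


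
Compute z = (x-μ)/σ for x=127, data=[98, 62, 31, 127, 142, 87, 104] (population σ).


μ = 93, σ = 34.9367
z = (127 - 93)/34.9367 = 0.9732

0.9732


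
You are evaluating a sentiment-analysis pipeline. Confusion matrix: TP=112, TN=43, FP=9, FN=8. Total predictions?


Total = TP + TN + FP + FN
= 112 + 43 + 9 + 8
= 172
(Predicted positive: 121, predicted negative: 51)

172


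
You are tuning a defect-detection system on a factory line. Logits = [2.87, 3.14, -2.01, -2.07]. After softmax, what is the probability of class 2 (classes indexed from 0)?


Exponentials: e^2.87=17.637, e^3.14=23.1039, e^-2.01=0.134, e^-2.07=0.1262
Sum = 41.0011
Softmax = [0.4302, 0.5635, 0.0033, 0.0031]
p[2] = 0.134/41.0011 = 0.0033

0.0033


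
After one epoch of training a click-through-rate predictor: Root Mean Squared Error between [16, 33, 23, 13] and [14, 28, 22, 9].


MSE = 46/4 = 11.5
RMSE = √(46/4) = 3.3912

3.3912


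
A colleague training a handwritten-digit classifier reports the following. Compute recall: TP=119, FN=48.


Recall = TP/(TP+FN)
= 119/(119+48)
= 119/167 = 71.26%

71.26%


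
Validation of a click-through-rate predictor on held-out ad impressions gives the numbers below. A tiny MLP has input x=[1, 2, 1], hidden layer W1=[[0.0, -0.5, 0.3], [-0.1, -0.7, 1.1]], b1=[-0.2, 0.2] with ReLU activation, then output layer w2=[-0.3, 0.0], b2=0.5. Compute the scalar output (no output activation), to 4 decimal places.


z1[0] = (0.0)·(1) + (-0.5)·(2) + (0.3)·(1) - 0.2 = -0.9
z1[1] = (-0.1)·(1) + (-0.7)·(2) + (1.1)·(1) + 0.2 = -0.2
h = ReLU(z1) = [0.0, 0.0]
output = (-0.3)·(0.0) + (0.0)·(0.0) + 0.5 = 0.5

0.5


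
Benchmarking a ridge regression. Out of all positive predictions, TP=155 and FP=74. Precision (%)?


Precision = TP/(TP+FP)
= 155/(155+74)
= 155/229 = 67.69%

67.69%


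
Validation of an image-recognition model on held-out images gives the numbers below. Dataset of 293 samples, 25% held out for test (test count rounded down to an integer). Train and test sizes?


Test = ⌊293·25/100⌋ = 73
Train = 293 - 73 = 220

Train: 220, Test: 73


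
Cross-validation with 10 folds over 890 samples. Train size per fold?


Fold size = 890/10 = 89
Training per fold = 890 - 89 = 801

801


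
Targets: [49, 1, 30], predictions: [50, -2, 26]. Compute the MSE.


Squared errors: (49-50)²=1, (1+ 2)²=9, (30-26)²=16
Sum = 26
MSE = 26/3 = 26/3

26/3


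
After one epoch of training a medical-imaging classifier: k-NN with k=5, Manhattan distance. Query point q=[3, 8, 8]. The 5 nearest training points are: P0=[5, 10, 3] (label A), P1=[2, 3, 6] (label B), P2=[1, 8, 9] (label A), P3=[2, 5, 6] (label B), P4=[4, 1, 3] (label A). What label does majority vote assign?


d(q,P0) = 9  (label A)
d(q,P1) = 8  (label B)
d(q,P2) = 3  (label A)
d(q,P3) = 6  (label B)
d(q,P4) = 13  (label A)
Votes: A=3, B=2
Majority → A

A


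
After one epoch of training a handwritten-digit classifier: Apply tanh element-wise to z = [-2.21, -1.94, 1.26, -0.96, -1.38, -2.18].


tanh(-2.21) = -0.9762
tanh(-1.94) = -0.9595
tanh(1.26) = 0.8511
tanh(-0.96) = -0.7443
tanh(-1.38) = -0.881
tanh(-2.18) = -0.9748
result = [-0.9762, -0.9595, 0.8511, -0.7443, -0.881, -0.9748]

[-0.9762, -0.9595, 0.8511, -0.7443, -0.881, -0.9748]


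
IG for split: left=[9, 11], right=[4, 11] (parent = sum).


Parent = [13, 22], H_parent = 0.9518
H_left = 0.9928 (n=20), H_right = 0.8366 (n=15)
H_children = (20/35)·0.9928 + (15/35)·0.8366 = 0.9259
IG = 0.9518 - 0.9259 = 0.0259

0.0259


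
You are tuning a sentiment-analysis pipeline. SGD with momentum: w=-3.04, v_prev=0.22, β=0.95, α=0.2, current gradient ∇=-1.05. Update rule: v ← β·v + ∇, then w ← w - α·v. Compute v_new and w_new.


v_new = 0.95·0.22 - 1.05 = 0.209 - 1.05 = -0.841
w_new = -3.04 - 0.2·-0.841 = -3.04 + 0.1682 = -2.8718

v_new=-0.841, w_new=-2.8718


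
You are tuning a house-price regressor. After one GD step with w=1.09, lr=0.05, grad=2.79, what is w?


w_new = w - α·∇
= 1.09 - 0.05·2.79
= 1.09 - 0.1395
= 0.9505

0.9505


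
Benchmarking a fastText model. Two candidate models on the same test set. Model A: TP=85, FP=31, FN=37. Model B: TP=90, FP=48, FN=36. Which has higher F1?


Model A: P=85/116=0.7328, R=85/122=0.6967, F1=2PR/(P+R)=2TP/(2TP+FP+FN)=170/238=0.7143
Model B: P=90/138=0.6522, R=90/126=0.7143, F1=2PR/(P+R)=2TP/(2TP+FP+FN)=180/264=0.6818
0.7143 > 0.6818 → Model A

Model A


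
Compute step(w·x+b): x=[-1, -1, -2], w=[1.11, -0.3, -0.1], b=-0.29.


z = (-1)·(1.11) + (-1)·(-0.3) + (-2)·(-0.1) - 0.29
  = -0.9
step(z) = 0 (z<0)

0


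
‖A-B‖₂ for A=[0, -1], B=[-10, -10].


d = √((0+ 10)² + (-1+ 10)²)
  = √(100 + 81)
  = √181 = 13.4536

13.4536


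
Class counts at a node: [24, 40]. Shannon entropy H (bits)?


Probabilities: [24/64, 40/64] ≈ [0.375, 0.625]
H = -((24/64)·log₂(24/64) + (40/64)·log₂(40/64))
  = 0.9544 bits

0.9544 bits


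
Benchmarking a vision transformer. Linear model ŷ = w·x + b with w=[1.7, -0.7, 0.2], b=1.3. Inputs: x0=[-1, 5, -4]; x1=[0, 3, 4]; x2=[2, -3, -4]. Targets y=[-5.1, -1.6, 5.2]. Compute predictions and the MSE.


ŷ0 = (1.7)·(-1) + (-0.7)·(5) + (0.2)·(-4) + 1.3 = -4.7
ŷ1 = (1.7)·(0) + (-0.7)·(3) + (0.2)·(4) + 1.3 = 0.0
ŷ2 = (1.7)·(2) + (-0.7)·(-3) + (0.2)·(-4) + 1.3 = 6.0
errors² = [0.16, 2.56, 0.64]
MSE = 3.3600/3 = 1.12

1.12


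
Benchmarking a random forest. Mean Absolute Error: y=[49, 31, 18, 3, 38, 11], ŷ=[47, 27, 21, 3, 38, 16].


Absolute errors: |49-47|=2, |31-27|=4, |18-21|=3, |3-3|=0, |38-38|=0, |11-16|=5
Sum = 14
MAE = 14/6 = 7/3

7/3


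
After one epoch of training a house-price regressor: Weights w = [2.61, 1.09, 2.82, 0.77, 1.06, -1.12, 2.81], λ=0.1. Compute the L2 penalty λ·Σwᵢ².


‖w‖₂² = (2.61)² + (1.09)² + (2.82)² + (0.77)² + (1.06)² + (-1.12)² + (2.81)²
     = 6.8121 + 1.1881 + 7.9524 + 0.5929 + 1.1236 + 1.2544 + 7.8961
     = 26.8196
λ·‖w‖₂² = 0.1·26.8196 = 2.68196

2.68196


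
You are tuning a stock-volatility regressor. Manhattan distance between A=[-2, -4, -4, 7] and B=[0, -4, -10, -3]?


d = |-2-0| + |-4+ 4| + |-4+ 10| + |7+ 3|
  = 2 + 0 + 6 + 10
  = 18

18


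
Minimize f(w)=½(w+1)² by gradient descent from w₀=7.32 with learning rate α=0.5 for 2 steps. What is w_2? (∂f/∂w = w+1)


step 1: grad = 7.32+1 = 8.32; w = 7.32 - 0.5·(8.32) = 3.16
step 2: grad = 3.16+1 = 4.16; w = 3.16 - 0.5·(4.16) = 1.08

1.08


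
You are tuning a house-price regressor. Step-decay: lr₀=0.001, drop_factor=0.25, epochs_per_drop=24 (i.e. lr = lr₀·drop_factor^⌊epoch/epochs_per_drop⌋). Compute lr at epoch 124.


n_drops = ⌊124/24⌋ = 5
lr = 0.001·0.25^5 = 0.001·0.0009765625 = 0.0000009765625

0.0000009765625


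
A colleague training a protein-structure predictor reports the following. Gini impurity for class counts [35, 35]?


Probabilities: [35/70, 35/70] ≈ [0.5, 0.5]
Σpᵢ² = (1225 + 1225)/70² = 2450/4900
Gini = 1 - Σpᵢ² = 1 - 2450/4900 = 0.5

0.5


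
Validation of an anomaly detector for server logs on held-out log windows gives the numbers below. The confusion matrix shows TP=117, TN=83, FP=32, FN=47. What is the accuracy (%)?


Accuracy = (TP+TN)/(TP+TN+FP+FN)
= (117+83)/(279)
= 200/279 = 71.68%

71.68%


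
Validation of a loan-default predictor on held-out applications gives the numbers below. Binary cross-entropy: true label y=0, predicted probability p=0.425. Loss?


BCE = -[y·ln(p) + (1-y)·ln(1-p)]
= -0 - 1·ln(1-0.425)
= -ln(0.575) = 0.5534

0.5534


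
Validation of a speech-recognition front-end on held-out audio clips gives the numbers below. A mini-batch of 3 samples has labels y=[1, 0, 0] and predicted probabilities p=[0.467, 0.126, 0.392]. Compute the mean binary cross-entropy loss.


L[0] = -ln(0.467) = 0.7614
L[1] = -ln(1-0.126) = -ln(0.874) = 0.1347
L[2] = -ln(1-0.392) = -ln(0.608) = 0.4976
mean = (0.7614 + 0.1347 + 0.4976)/3 = 0.4646

0.4646


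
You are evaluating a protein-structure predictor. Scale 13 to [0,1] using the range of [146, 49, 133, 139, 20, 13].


min=13, max=146
(13-13)/(146-13) = 0/133 = 0.0

0.0


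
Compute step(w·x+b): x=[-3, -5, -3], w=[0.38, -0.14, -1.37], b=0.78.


z = (-3)·(0.38) + (-5)·(-0.14) + (-3)·(-1.37) + 0.78
  = 4.45
step(z) = 1 (z≥0)

1


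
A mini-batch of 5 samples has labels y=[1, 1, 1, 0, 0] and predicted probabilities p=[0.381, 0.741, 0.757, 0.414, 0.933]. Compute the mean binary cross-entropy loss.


L[0] = -ln(0.381) = 0.965
L[1] = -ln(0.741) = 0.2998
L[2] = -ln(0.757) = 0.2784
L[3] = -ln(1-0.414) = -ln(0.586) = 0.5344
L[4] = -ln(1-0.933) = -ln(0.067) = 2.7031
mean = (0.965 + 0.2998 + 0.2784 + 0.5344 + 2.7031)/5 = 0.9561

0.9561


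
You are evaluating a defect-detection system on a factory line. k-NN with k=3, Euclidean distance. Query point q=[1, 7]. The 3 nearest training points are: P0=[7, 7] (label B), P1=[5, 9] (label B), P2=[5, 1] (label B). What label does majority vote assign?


d(q,P0) = 6.0  (label B)
d(q,P1) = 4.4721  (label B)
d(q,P2) = 7.2111  (label B)
Votes: A=0, B=3
Majority → B

B


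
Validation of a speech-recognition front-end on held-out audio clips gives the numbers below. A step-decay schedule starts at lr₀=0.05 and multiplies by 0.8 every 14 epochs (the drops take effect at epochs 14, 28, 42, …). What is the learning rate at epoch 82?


n_drops = ⌊82/14⌋ = 5
lr = 0.05·0.8^5 = 0.05·0.32768 = 0.016384

0.016384


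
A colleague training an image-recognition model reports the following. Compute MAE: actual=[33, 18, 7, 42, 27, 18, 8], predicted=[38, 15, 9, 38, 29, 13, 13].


Absolute errors: |33-38|=5, |18-15|=3, |7-9|=2, |42-38|=4, |27-29|=2, |18-13|=5, |8-13|=5
Sum = 26
MAE = 26/7 = 26/7

26/7


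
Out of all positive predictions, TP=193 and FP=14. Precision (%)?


Precision = TP/(TP+FP)
= 193/(193+14)
= 193/207 = 93.24%

93.24%


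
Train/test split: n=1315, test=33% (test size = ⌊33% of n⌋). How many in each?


Test = ⌊1315·33/100⌋ = 433
Train = 1315 - 433 = 882

Train: 882, Test: 433


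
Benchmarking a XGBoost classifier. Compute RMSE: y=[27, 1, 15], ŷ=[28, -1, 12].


MSE = 14/3 = 4.6667
RMSE = √(14/3) = 2.1602

2.1602


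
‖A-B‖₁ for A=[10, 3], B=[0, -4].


d = |10-0| + |3+ 4|
  = 10 + 7
  = 17

17


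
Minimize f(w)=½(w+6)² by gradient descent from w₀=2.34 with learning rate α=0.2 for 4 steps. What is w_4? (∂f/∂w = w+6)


step 1: grad = 2.34+6 = 8.34; w = 2.34 - 0.2·(8.34) = 0.672
step 2: grad = 0.672+6 = 6.672; w = 0.672 - 0.2·(6.672) = -0.6624
step 3: grad = -0.6624+6 = 5.3376; w = -0.6624 - 0.2·(5.3376) = -1.72992
step 4: grad = -1.72992+6 = 4.27008; w = -1.72992 - 0.2·(4.27008) = -2.583936

-2.583936


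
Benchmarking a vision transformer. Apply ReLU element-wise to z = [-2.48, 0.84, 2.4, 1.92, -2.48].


ReLU(-2.48) = max(0, -2.48) = 0.0
ReLU(0.84) = max(0, 0.84) = 0.84
ReLU(2.4) = max(0, 2.4) = 2.4
ReLU(1.92) = max(0, 1.92) = 1.92
ReLU(-2.48) = max(0, -2.48) = 0.0
result = [0.0, 0.84, 2.4, 1.92, 0.0]

[0.0, 0.84, 2.4, 1.92, 0.0]


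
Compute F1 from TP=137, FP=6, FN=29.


Precision = 137/143 = 0.958
Recall = 137/166 = 0.8253
F1 = 2·P·R/(P+R) = 2·TP/(2·TP+FP+FN) = 274/(274+6+29) = 274/309 = 0.8867

0.8867


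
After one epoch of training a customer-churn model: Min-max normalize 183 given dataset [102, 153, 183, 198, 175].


min=102, max=198
(183-102)/(198-102) = 81/96 = 0.8438

0.8438


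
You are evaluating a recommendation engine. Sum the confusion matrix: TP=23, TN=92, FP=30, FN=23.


Total = TP + TN + FP + FN
= 23 + 92 + 30 + 23
= 168
(Predicted positive: 53, predicted negative: 115)

168


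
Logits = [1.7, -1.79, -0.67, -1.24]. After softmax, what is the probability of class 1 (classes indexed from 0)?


Exponentials: e^1.7=5.4739, e^-1.79=0.167, e^-0.67=0.5117, e^-1.24=0.2894
Sum = 6.442
Softmax = [0.8497, 0.0259, 0.0794, 0.0449]
p[1] = 0.167/6.442 = 0.0259

0.0259


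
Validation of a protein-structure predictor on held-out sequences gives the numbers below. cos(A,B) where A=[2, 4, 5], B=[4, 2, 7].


A·B = 2·4 + 4·2 + 5·7 = 51
‖A‖ = √45 = 6.7082, ‖B‖ = √69 = 8.3066
cos = 51/(√45·√69) = 51/√3105 = 0.9152

0.9152


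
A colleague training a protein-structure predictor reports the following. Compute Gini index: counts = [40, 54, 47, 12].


Probabilities: [40/153, 54/153, 47/153, 12/153] ≈ [0.2614, 0.3529, 0.3072, 0.0784]
Σpᵢ² = (1600 + 2916 + 2209 + 144)/153² = 6869/23409
Gini = 1 - Σpᵢ² = 1 - 6869/23409 = 0.7066

0.7066


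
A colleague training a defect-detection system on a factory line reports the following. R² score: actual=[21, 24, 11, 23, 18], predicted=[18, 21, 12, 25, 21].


ȳ = 19.4
SS_res = Σ(y-ŷ)² = 32
SS_tot = Σ(y-ȳ)² = 109.2
R² = 1 - SS_res/SS_tot = 1 - 0.293 = 0.707

0.707


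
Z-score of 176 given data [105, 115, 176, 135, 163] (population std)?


μ = 138.8, σ = 27.1765
z = (176 - 138.8)/27.1765 = 1.3688

1.3688


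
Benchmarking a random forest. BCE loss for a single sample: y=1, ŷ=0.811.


BCE = -[y·ln(p) + (1-y)·ln(1-p)]
= -1·ln(0.811) - 0
= -ln(0.811) = 0.2095

0.2095


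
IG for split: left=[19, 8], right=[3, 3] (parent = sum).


Parent = [22, 11], H_parent = 0.9183
H_left = 0.8767 (n=27), H_right = 1 (n=6)
H_children = (27/33)·0.8767 + (6/33)·1 = 0.8991
IG = 0.9183 - 0.8991 = 0.0192

0.0192


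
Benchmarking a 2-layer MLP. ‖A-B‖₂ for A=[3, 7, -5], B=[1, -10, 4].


d = √((3-1)² + (7+ 10)² + (-5-4)²)
  = √(4 + 289 + 81)
  = √374 = 19.3391

19.3391


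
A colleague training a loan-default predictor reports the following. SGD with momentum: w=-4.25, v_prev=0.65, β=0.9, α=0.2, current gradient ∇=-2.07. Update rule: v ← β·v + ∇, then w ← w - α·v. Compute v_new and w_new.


v_new = 0.9·0.65 - 2.07 = 0.585 - 2.07 = -1.485
w_new = -4.25 - 0.2·-1.485 = -4.25 + 0.297 = -3.953

v_new=-1.485, w_new=-3.953


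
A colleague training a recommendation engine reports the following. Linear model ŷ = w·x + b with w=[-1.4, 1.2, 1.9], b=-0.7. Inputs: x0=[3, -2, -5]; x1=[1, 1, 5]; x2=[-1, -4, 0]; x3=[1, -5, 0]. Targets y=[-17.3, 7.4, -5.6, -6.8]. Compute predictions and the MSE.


ŷ0 = (-1.4)·(3) + (1.2)·(-2) + (1.9)·(-5) - 0.7 = -16.8
ŷ1 = (-1.4)·(1) + (1.2)·(1) + (1.9)·(5) - 0.7 = 8.6
ŷ2 = (-1.4)·(-1) + (1.2)·(-4) + (1.9)·(0) - 0.7 = -4.1
ŷ3 = (-1.4)·(1) + (1.2)·(-5) + (1.9)·(0) - 0.7 = -8.1
errors² = [0.25, 1.44, 2.25, 1.69]
MSE = 5.6300/4 = 1.4075

1.4075


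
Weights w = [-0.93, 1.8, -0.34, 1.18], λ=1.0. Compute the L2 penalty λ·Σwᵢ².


‖w‖₂² = (-0.93)² + (1.8)² + (-0.34)² + (1.18)²
     = 0.8649 + 3.24 + 0.1156 + 1.3924
     = 5.6129
λ·‖w‖₂² = 1.0·5.6129 = 5.6129

5.6129


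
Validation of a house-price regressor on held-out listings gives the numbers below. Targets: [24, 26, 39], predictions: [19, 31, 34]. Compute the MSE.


Squared errors: (24-19)²=25, (26-31)²=25, (39-34)²=25
Sum = 75
MSE = 75/3 = 25

25


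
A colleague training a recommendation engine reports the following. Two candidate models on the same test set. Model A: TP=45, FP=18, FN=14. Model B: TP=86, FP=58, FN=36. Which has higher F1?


Model A: P=45/63=0.7143, R=45/59=0.7627, F1=2PR/(P+R)=2TP/(2TP+FP+FN)=90/122=0.7377
Model B: P=86/144=0.5972, R=86/122=0.7049, F1=2PR/(P+R)=2TP/(2TP+FP+FN)=172/266=0.6466
0.7377 > 0.6466 → Model A

Model A


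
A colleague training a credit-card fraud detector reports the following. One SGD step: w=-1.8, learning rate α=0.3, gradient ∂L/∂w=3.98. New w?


w_new = w - α·∇
= -1.8 - 0.3·3.98
= -1.8 - 1.194
= -2.994

-2.994


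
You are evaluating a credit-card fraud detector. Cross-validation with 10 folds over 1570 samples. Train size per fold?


Fold size = 1570/10 = 157
Training per fold = 1570 - 157 = 1413

1413


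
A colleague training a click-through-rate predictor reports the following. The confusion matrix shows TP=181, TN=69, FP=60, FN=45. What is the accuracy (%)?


Accuracy = (TP+TN)/(TP+TN+FP+FN)
= (181+69)/(355)
= 250/355 = 70.42%

70.42%


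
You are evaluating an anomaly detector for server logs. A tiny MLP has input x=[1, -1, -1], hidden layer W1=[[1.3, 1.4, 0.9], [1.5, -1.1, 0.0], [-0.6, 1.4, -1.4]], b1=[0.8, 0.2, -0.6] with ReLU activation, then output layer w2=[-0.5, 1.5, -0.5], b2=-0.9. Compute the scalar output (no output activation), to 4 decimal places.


z1[0] = (1.3)·(1) + (1.4)·(-1) + (0.9)·(-1) + 0.8 = -0.2
z1[1] = (1.5)·(1) + (-1.1)·(-1) + (0.0)·(-1) + 0.2 = 2.8
z1[2] = (-0.6)·(1) + (1.4)·(-1) + (-1.4)·(-1) - 0.6 = -1.2
h = ReLU(z1) = [0.0, 2.8, 0.0]
output = (-0.5)·(0.0) + (1.5)·(2.8) + (-0.5)·(0.0) - 0.9 = 3.3

3.3


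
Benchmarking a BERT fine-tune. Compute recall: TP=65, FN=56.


Recall = TP/(TP+FN)
= 65/(65+56)
= 65/121 = 53.72%

53.72%


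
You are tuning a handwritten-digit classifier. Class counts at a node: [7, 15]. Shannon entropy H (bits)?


Probabilities: [7/22, 15/22] ≈ [0.3182, 0.6818]
H = -((7/22)·log₂(7/22) + (15/22)·log₂(15/22))
  = 0.9024 bits

0.9024 bits


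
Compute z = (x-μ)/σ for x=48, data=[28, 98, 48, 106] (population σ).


μ = 70, σ = 32.8938
z = (48 - 70)/32.8938 = -0.6688

-0.6688


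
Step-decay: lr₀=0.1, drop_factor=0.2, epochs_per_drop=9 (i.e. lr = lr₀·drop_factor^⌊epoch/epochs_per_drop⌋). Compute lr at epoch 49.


n_drops = ⌊49/9⌋ = 5
lr = 0.1·0.2^5 = 0.1·0.00032 = 0.000032

0.000032


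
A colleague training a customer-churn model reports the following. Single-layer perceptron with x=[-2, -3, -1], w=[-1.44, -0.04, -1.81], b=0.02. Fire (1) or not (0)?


z = (-2)·(-1.44) + (-3)·(-0.04) + (-1)·(-1.81) + 0.02
  = 4.83
step(z) = 1 (z≥0)

1


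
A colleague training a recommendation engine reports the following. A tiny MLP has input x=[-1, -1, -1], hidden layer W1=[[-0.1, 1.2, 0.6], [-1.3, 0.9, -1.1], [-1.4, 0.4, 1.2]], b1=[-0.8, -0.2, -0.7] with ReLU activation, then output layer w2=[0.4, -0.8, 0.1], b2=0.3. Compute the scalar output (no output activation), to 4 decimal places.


z1[0] = (-0.1)·(-1) + (1.2)·(-1) + (0.6)·(-1) - 0.8 = -2.5
z1[1] = (-1.3)·(-1) + (0.9)·(-1) + (-1.1)·(-1) - 0.2 = 1.3
z1[2] = (-1.4)·(-1) + (0.4)·(-1) + (1.2)·(-1) - 0.7 = -0.9
h = ReLU(z1) = [0.0, 1.3, 0.0]
output = (0.4)·(0.0) + (-0.8)·(1.3) + (0.1)·(0.0) + 0.3 = -0.74

-0.74


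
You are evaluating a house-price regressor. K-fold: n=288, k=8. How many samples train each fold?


Fold size = 288/8 = 36
Training per fold = 288 - 36 = 252

252


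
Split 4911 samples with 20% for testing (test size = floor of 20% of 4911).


Test = ⌊4911·20/100⌋ = 982
Train = 4911 - 982 = 3929

Train: 3929, Test: 982


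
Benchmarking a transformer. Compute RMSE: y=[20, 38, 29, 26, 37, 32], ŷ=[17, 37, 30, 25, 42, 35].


MSE = 46/6 = 7.6667
RMSE = √(46/6) = 2.7689

2.7689


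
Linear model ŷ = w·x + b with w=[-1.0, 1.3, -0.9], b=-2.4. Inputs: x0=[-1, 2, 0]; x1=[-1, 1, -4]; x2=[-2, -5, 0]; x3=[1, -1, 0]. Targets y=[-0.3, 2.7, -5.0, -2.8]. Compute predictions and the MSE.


ŷ0 = (-1.0)·(-1) + (1.3)·(2) + (-0.9)·(0) - 2.4 = 1.2
ŷ1 = (-1.0)·(-1) + (1.3)·(1) + (-0.9)·(-4) - 2.4 = 3.5
ŷ2 = (-1.0)·(-2) + (1.3)·(-5) + (-0.9)·(0) - 2.4 = -6.9
ŷ3 = (-1.0)·(1) + (1.3)·(-1) + (-0.9)·(0) - 2.4 = -4.7
errors² = [2.25, 0.64, 3.61, 3.61]
MSE = 10.1100/4 = 2.5275

2.5275


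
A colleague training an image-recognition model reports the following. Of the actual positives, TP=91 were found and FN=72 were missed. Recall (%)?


Recall = TP/(TP+FN)
= 91/(91+72)
= 91/163 = 55.83%

55.83%


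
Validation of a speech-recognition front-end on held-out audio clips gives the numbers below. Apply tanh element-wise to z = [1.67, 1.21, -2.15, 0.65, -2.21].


tanh(1.67) = 0.9316
tanh(1.21) = 0.8367
tanh(-2.15) = -0.9732
tanh(0.65) = 0.5717
tanh(-2.21) = -0.9762
result = [0.9316, 0.8367, -0.9732, 0.5717, -0.9762]

[0.9316, 0.8367, -0.9732, 0.5717, -0.9762]


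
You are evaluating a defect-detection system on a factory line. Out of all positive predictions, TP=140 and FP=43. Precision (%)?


Precision = TP/(TP+FP)
= 140/(140+43)
= 140/183 = 76.5%

76.5%


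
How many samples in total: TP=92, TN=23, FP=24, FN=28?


Total = TP + TN + FP + FN
= 92 + 23 + 24 + 28
= 167
(Predicted positive: 116, predicted negative: 51)

167


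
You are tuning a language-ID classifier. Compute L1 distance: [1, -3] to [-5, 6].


d = |1+ 5| + |-3-6|
  = 6 + 9
  = 15

15


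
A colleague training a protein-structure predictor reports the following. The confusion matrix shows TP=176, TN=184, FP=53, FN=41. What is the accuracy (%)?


Accuracy = (TP+TN)/(TP+TN+FP+FN)
= (176+184)/(454)
= 360/454 = 79.3%

79.3%


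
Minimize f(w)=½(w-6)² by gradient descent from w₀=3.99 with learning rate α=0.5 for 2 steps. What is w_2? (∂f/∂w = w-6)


step 1: grad = 3.99-6 = -2.01; w = 3.99 - 0.5·(-2.01) = 4.995
step 2: grad = 4.995-6 = -1.005; w = 4.995 - 0.5·(-1.005) = 5.4975

5.4975


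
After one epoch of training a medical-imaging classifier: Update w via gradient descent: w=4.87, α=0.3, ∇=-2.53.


w_new = w - α·∇
= 4.87 - 0.3·-2.53
= 4.87 + 0.759
= 5.629

5.629


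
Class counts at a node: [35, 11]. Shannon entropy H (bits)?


Probabilities: [35/46, 11/46] ≈ [0.7609, 0.2391]
H = -((35/46)·log₂(35/46) + (11/46)·log₂(11/46))
  = 0.7936 bits

0.7936 bits


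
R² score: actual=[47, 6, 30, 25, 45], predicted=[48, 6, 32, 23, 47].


ȳ = 30.6
SS_res = Σ(y-ŷ)² = 13
SS_tot = Σ(y-ȳ)² = 1113.2
R² = 1 - SS_res/SS_tot = 1 - 0.0117 = 0.9883

0.9883


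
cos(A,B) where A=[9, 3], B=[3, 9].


A·B = 9·3 + 3·9 = 54
‖A‖ = √90 = 9.4868, ‖B‖ = √90 = 9.4868
cos = 54/(√90·√90) = 54/√8100 = 0.6

0.6


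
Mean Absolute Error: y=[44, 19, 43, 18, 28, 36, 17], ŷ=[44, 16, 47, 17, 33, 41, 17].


Absolute errors: |44-44|=0, |19-16|=3, |43-47|=4, |18-17|=1, |28-33|=5, |36-41|=5, |17-17|=0
Sum = 18
MAE = 18/7 = 18/7

18/7


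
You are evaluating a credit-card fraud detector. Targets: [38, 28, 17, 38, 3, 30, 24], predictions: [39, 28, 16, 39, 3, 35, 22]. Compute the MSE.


Squared errors: (38-39)²=1, (28-28)²=0, (17-16)²=1, (38-39)²=1, (3-3)²=0, (30-35)²=25, (24-22)²=4
Sum = 32
MSE = 32/7 = 32/7

32/7


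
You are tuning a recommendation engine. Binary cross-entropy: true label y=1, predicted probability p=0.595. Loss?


BCE = -[y·ln(p) + (1-y)·ln(1-p)]
= -1·ln(0.595) - 0
= -ln(0.595) = 0.5192

0.5192


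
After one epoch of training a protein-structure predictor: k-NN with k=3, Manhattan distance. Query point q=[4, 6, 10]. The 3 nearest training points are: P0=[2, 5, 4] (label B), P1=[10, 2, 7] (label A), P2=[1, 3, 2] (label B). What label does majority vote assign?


d(q,P0) = 9  (label B)
d(q,P1) = 13  (label A)
d(q,P2) = 14  (label B)
Votes: A=1, B=2
Majority → B

B


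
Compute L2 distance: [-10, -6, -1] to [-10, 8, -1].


d = √((-10+ 10)² + (-6-8)² + (-1+ 1)²)
  = √(0 + 196 + 0)
  = √196 = 14.0

14.0


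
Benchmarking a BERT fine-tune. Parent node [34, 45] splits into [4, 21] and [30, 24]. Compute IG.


Parent = [34, 45], H_parent = 0.986
H_left = 0.6343 (n=25), H_right = 0.9911 (n=54)
H_children = (25/79)·0.6343 + (54/79)·0.9911 = 0.8782
IG = 0.986 - 0.8782 = 0.1078

0.1078


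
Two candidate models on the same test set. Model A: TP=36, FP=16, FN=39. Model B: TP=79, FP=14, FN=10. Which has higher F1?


Model A: P=36/52=0.6923, R=36/75=0.48, F1=2PR/(P+R)=2TP/(2TP+FP+FN)=72/127=0.5669
Model B: P=79/93=0.8495, R=79/89=0.8876, F1=2PR/(P+R)=2TP/(2TP+FP+FN)=158/182=0.8681
0.5669 < 0.8681 → Model B

Model B


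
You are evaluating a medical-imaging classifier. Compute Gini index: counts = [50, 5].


Probabilities: [50/55, 5/55] ≈ [0.9091, 0.0909]
Σpᵢ² = (2500 + 25)/55² = 2525/3025
Gini = 1 - Σpᵢ² = 1 - 2525/3025 = 0.1653

0.1653


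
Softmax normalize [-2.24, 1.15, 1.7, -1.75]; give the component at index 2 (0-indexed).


Exponentials: e^-2.24=0.1065, e^1.15=3.1582, e^1.7=5.4739, e^-1.75=0.1738
Sum = 8.9124
Softmax = [0.0119, 0.3544, 0.6142, 0.0195]
p[2] = 5.4739/8.9124 = 0.6142

0.6142


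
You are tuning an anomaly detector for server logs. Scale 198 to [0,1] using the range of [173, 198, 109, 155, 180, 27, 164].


min=27, max=198
(198-27)/(198-27) = 171/171 = 1.0

1.0


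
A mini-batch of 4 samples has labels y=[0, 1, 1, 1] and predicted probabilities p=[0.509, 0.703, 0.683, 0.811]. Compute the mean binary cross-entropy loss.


L[0] = -ln(1-0.509) = -ln(0.491) = 0.7113
L[1] = -ln(0.703) = 0.3524
L[2] = -ln(0.683) = 0.3813
L[3] = -ln(0.811) = 0.2095
mean = (0.7113 + 0.3524 + 0.3813 + 0.2095)/4 = 0.4136

0.4136


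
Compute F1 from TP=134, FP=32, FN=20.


Precision = 134/166 = 0.8072
Recall = 134/154 = 0.8701
F1 = 2·P·R/(P+R) = 2·TP/(2·TP+FP+FN) = 268/(268+32+20) = 268/320 = 0.8375

0.8375


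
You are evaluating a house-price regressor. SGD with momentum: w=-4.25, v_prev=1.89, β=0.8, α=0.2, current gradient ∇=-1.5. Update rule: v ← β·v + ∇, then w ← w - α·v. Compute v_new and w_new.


v_new = 0.8·1.89 - 1.5 = 1.512 - 1.5 = 0.012
w_new = -4.25 - 0.2·0.012 = -4.25 - 0.0024 = -4.2524

v_new=0.012, w_new=-4.2524


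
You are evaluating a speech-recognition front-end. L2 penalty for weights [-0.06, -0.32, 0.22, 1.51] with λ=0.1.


‖w‖₂² = (-0.06)² + (-0.32)² + (0.22)² + (1.51)²
     = 0.0036 + 0.1024 + 0.0484 + 2.2801
     = 2.4345
λ·‖w‖₂² = 0.1·2.4345 = 0.24345

0.24345


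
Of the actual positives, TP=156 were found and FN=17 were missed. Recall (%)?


Recall = TP/(TP+FN)
= 156/(156+17)
= 156/173 = 90.17%

90.17%


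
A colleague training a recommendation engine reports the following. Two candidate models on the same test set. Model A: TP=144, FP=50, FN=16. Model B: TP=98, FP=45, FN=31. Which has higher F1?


Model A: P=144/194=0.7423, R=144/160=0.9, F1=2PR/(P+R)=2TP/(2TP+FP+FN)=288/354=0.8136
Model B: P=98/143=0.6853, R=98/129=0.7597, F1=2PR/(P+R)=2TP/(2TP+FP+FN)=196/272=0.7206
0.8136 > 0.7206 → Model A

Model A


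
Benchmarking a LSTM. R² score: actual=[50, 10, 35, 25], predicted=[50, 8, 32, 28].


ȳ = 30
SS_res = Σ(y-ŷ)² = 22
SS_tot = Σ(y-ȳ)² = 850
R² = 1 - SS_res/SS_tot = 1 - 0.0259 = 0.9741

0.9741


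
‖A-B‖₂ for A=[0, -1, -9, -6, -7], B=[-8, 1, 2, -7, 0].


d = √((0+ 8)² + (-1-1)² + (-9-2)² + (-6+ 7)² + (-7-0)²)
  = √(64 + 4 + 121 + 1 + 49)
  = √239 = 15.4596

15.4596


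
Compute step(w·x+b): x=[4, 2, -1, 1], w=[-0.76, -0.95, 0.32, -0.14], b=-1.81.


z = (4)·(-0.76) + (2)·(-0.95) + (-1)·(0.32) + (1)·(-0.14) - 1.81
  = -7.21
step(z) = 0 (z<0)

0


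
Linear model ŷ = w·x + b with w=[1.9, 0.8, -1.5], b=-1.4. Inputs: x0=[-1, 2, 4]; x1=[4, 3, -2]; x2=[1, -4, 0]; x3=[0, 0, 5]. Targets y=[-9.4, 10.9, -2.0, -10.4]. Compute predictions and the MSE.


ŷ0 = (1.9)·(-1) + (0.8)·(2) + (-1.5)·(4) - 1.4 = -7.7
ŷ1 = (1.9)·(4) + (0.8)·(3) + (-1.5)·(-2) - 1.4 = 11.6
ŷ2 = (1.9)·(1) + (0.8)·(-4) + (-1.5)·(0) - 1.4 = -2.7
ŷ3 = (1.9)·(0) + (0.8)·(0) + (-1.5)·(5) - 1.4 = -8.9
errors² = [2.89, 0.49, 0.49, 2.25]
MSE = 6.1200/4 = 1.53

1.53


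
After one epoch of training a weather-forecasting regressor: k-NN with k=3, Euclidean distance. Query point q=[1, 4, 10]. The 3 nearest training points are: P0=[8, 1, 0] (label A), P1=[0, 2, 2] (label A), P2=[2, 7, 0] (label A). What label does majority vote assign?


d(q,P0) = 12.5698  (label A)
d(q,P1) = 8.3066  (label A)
d(q,P2) = 10.4881  (label A)
Votes: A=3, B=0
Majority → A

A


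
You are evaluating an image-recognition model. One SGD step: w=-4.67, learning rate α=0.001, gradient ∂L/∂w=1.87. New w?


w_new = w - α·∇
= -4.67 - 0.001·1.87
= -4.67 - 0.00187
= -4.67187

-4.67187


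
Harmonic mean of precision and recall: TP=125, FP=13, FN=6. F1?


Precision = 125/138 = 0.9058
Recall = 125/131 = 0.9542
F1 = 2·P·R/(P+R) = 2·TP/(2·TP+FP+FN) = 250/(250+13+6) = 250/269 = 0.9294

0.9294


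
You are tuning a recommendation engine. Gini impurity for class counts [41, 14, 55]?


Probabilities: [41/110, 14/110, 55/110] ≈ [0.3727, 0.1273, 0.5]
Σpᵢ² = (1681 + 196 + 3025)/110² = 4902/12100
Gini = 1 - Σpᵢ² = 1 - 4902/12100 = 0.5949

0.5949


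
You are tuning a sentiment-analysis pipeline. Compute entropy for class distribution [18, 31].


Probabilities: [18/49, 31/49] ≈ [0.3673, 0.6327]
H = -((18/49)·log₂(18/49) + (31/49)·log₂(31/49))
  = 0.9486 bits

0.9486 bits


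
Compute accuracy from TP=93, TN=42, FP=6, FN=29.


Accuracy = (TP+TN)/(TP+TN+FP+FN)
= (93+42)/(170)
= 135/170 = 79.41%

79.41%


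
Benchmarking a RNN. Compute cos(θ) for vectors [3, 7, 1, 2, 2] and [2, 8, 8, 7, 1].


A·B = 3·2 + 7·8 + 1·8 + 2·7 + 2·1 = 86
‖A‖ = √67 = 8.1854, ‖B‖ = √182 = 13.4907
cos = 86/(√67·√182) = 86/√12194 = 0.7788

0.7788


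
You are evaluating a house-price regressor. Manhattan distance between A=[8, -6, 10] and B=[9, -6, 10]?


d = |8-9| + |-6+ 6| + |10-10|
  = 1 + 0 + 0
  = 1

1


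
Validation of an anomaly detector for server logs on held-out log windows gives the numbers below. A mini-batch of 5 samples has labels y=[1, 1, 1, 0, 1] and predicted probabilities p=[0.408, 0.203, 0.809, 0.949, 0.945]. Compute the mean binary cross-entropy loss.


L[0] = -ln(0.408) = 0.8965
L[1] = -ln(0.203) = 1.5945
L[2] = -ln(0.809) = 0.212
L[3] = -ln(1-0.949) = -ln(0.051) = 2.9759
L[4] = -ln(0.945) = 0.0566
mean = (0.8965 + 1.5945 + 0.212 + 2.9759 + 0.0566)/5 = 1.1471

1.1471


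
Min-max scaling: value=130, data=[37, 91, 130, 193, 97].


min=37, max=193
(130-37)/(193-37) = 93/156 = 0.5962

0.5962


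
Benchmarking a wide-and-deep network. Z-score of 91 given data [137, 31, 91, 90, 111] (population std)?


μ = 92, σ = 34.9628
z = (91 - 92)/34.9628 = -0.0286

-0.0286


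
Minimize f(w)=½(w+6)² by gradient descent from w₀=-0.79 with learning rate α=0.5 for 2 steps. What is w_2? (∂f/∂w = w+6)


step 1: grad = -0.79+6 = 5.21; w = -0.79 - 0.5·(5.21) = -3.395
step 2: grad = -3.395+6 = 2.605; w = -3.395 - 0.5·(2.605) = -4.6975

-4.6975


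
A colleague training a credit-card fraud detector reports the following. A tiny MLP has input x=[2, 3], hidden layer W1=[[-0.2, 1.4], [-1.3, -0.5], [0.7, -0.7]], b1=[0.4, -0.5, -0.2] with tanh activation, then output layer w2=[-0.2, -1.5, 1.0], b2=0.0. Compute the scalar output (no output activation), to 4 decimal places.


z1[0] = (-0.2)·(2) + (1.4)·(3) + 0.4 = 4.2
z1[1] = (-1.3)·(2) + (-0.5)·(3) - 0.5 = -4.6
z1[2] = (0.7)·(2) + (-0.7)·(3) - 0.2 = -0.9
h = tanh(z1) = [0.9996, -0.9998, -0.7163]
output = (-0.2)·(0.9996) + (-1.5)·(-0.9998) + (1.0)·(-0.7163) + 0.0 = 0.5835

0.5835


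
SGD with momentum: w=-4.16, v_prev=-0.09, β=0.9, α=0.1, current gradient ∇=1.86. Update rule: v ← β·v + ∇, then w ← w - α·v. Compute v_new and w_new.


v_new = 0.9·-0.09 + 1.86 = -0.081 + 1.86 = 1.779
w_new = -4.16 - 0.1·1.779 = -4.16 - 0.1779 = -4.3379

v_new=1.779, w_new=-4.3379


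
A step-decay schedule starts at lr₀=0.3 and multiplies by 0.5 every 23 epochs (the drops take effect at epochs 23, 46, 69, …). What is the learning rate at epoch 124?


n_drops = ⌊124/23⌋ = 5
lr = 0.3·0.5^5 = 0.3·0.03125 = 0.009375

0.009375


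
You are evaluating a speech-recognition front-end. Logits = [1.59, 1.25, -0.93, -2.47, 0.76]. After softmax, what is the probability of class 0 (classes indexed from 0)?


Exponentials: e^1.59=4.9037, e^1.25=3.4903, e^-0.93=0.3946, e^-2.47=0.0846, e^0.76=2.1383
Sum = 11.0115
Softmax = [0.4453, 0.317, 0.0358, 0.0077, 0.1942]
p[0] = 4.9037/11.0115 = 0.4453

0.4453


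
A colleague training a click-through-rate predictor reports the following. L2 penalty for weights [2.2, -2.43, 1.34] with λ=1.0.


‖w‖₂² = (2.2)² + (-2.43)² + (1.34)²
     = 4.84 + 5.9049 + 1.7956
     = 12.5405
λ·‖w‖₂² = 1.0·12.5405 = 12.5405

12.5405


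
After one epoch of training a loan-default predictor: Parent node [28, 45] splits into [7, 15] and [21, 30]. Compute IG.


Parent = [28, 45], H_parent = 0.9605
H_left = 0.9024 (n=22), H_right = 0.9774 (n=51)
H_children = (22/73)·0.9024 + (51/73)·0.9774 = 0.9548
IG = 0.9605 - 0.9548 = 0.0057

0.0057


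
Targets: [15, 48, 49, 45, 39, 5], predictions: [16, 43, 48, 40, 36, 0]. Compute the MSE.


Squared errors: (15-16)²=1, (48-43)²=25, (49-48)²=1, (45-40)²=25, (39-36)²=9, (5-0)²=25
Sum = 86
MSE = 86/6 = 43/3

43/3


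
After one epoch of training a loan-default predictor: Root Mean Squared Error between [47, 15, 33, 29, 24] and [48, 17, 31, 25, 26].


MSE = 29/5 = 5.8
RMSE = √(29/5) = 2.4083

2.4083


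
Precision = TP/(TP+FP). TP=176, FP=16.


Precision = TP/(TP+FP)
= 176/(176+16)
= 176/192 = 91.67%

91.67%


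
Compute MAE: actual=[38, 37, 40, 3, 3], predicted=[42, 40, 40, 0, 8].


Absolute errors: |38-42|=4, |37-40|=3, |40-40|=0, |3-0|=3, |3-8|=5
Sum = 15
MAE = 15/5 = 3

3


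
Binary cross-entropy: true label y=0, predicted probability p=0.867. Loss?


BCE = -[y·ln(p) + (1-y)·ln(1-p)]
= -0 - 1·ln(1-0.867)
= -ln(0.133) = 2.0174

2.0174


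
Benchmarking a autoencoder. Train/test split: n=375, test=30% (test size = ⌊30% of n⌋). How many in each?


Test = ⌊375·30/100⌋ = 112
Train = 375 - 112 = 263

Train: 263, Test: 112


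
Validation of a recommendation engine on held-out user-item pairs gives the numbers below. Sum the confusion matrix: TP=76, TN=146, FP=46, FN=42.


Total = TP + TN + FP + FN
= 76 + 146 + 46 + 42
= 310
(Predicted positive: 122, predicted negative: 188)

310


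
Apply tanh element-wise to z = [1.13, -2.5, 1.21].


tanh(1.13) = 0.811
tanh(-2.5) = -0.9866
tanh(1.21) = 0.8367
result = [0.811, -0.9866, 0.8367]

[0.811, -0.9866, 0.8367]


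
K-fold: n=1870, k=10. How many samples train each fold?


Fold size = 1870/10 = 187
Training per fold = 1870 - 187 = 1683

1683


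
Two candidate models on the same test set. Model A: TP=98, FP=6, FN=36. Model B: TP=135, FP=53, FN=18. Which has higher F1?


Model A: P=98/104=0.9423, R=98/134=0.7313, F1=2PR/(P+R)=2TP/(2TP+FP+FN)=196/238=0.8235
Model B: P=135/188=0.7181, R=135/153=0.8824, F1=2PR/(P+R)=2TP/(2TP+FP+FN)=270/341=0.7918
0.8235 > 0.7918 → Model A

Model A


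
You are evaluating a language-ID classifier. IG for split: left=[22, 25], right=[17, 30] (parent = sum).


Parent = [39, 55], H_parent = 0.979
H_left = 0.9971 (n=47), H_right = 0.9441 (n=47)
H_children = (47/94)·0.9971 + (47/94)·0.9441 = 0.9706
IG = 0.979 - 0.9706 = 0.0084

0.0084


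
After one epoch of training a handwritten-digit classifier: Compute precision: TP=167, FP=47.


Precision = TP/(TP+FP)
= 167/(167+47)
= 167/214 = 78.04%

78.04%


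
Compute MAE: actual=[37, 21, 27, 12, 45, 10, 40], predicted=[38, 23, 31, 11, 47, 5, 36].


Absolute errors: |37-38|=1, |21-23|=2, |27-31|=4, |12-11|=1, |45-47|=2, |10-5|=5, |40-36|=4
Sum = 19
MAE = 19/7 = 19/7

19/7


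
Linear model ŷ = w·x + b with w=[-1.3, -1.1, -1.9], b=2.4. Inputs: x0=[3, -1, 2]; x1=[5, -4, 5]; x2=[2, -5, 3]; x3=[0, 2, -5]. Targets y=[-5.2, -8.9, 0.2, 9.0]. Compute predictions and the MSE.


ŷ0 = (-1.3)·(3) + (-1.1)·(-1) + (-1.9)·(2) + 2.4 = -4.2
ŷ1 = (-1.3)·(5) + (-1.1)·(-4) + (-1.9)·(5) + 2.4 = -9.2
ŷ2 = (-1.3)·(2) + (-1.1)·(-5) + (-1.9)·(3) + 2.4 = -0.4
ŷ3 = (-1.3)·(0) + (-1.1)·(2) + (-1.9)·(-5) + 2.4 = 9.7
errors² = [1.0, 0.09, 0.36, 0.49]
MSE = 1.9400/4 = 0.485

0.485


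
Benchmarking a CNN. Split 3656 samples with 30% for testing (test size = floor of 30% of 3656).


Test = ⌊3656·30/100⌋ = 1096
Train = 3656 - 1096 = 2560

Train: 2560, Test: 1096


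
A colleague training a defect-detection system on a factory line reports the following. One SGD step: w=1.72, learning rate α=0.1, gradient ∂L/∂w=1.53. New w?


w_new = w - α·∇
= 1.72 - 0.1·1.53
= 1.72 - 0.153
= 1.567

1.567


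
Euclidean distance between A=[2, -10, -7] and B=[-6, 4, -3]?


d = √((2+ 6)² + (-10-4)² + (-7+ 3)²)
  = √(64 + 196 + 16)
  = √276 = 16.6132

16.6132


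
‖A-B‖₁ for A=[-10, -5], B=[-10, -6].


d = |-10+ 10| + |-5+ 6|
  = 0 + 1
  = 1

1


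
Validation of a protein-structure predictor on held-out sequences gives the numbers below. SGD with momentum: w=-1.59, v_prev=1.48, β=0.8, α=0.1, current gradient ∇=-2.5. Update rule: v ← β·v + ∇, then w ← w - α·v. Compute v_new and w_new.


v_new = 0.8·1.48 - 2.5 = 1.184 - 2.5 = -1.316
w_new = -1.59 - 0.1·-1.316 = -1.59 + 0.1316 = -1.4584

v_new=-1.316, w_new=-1.4584


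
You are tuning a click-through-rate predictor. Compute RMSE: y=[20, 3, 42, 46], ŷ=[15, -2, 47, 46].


MSE = 75/4 = 18.75
RMSE = √(75/4) = 4.3301

4.3301


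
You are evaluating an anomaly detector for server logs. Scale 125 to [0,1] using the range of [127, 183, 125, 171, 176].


min=125, max=183
(125-125)/(183-125) = 0/58 = 0.0

0.0


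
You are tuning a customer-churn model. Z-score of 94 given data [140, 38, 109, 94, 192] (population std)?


μ = 114.6, σ = 50.9101
z = (94 - 114.6)/50.9101 = -0.4046

-0.4046


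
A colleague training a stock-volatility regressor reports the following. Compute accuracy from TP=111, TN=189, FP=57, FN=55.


Accuracy = (TP+TN)/(TP+TN+FP+FN)
= (111+189)/(412)
= 300/412 = 72.82%

72.82%


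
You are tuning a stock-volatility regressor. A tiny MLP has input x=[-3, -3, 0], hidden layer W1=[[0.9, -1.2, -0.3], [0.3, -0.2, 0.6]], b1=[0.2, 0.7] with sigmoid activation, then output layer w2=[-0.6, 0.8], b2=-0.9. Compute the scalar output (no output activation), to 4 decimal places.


z1[0] = (0.9)·(-3) + (-1.2)·(-3) + (-0.3)·(0) + 0.2 = 1.1
z1[1] = (0.3)·(-3) + (-0.2)·(-3) + (0.6)·(0) + 0.7 = 0.4
h = sigmoid(z1) = [0.7503, 0.5987]
output = (-0.6)·(0.7503) + (0.8)·(0.5987) - 0.9 = -0.8712

-0.8712


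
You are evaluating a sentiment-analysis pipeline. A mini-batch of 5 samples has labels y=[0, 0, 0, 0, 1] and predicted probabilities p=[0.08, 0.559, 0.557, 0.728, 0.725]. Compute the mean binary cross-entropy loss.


L[0] = -ln(1-0.08) = -ln(0.92) = 0.0834
L[1] = -ln(1-0.559) = -ln(0.441) = 0.8187
L[2] = -ln(1-0.557) = -ln(0.443) = 0.8142
L[3] = -ln(1-0.728) = -ln(0.272) = 1.302
L[4] = -ln(0.725) = 0.3216
mean = (0.0834 + 0.8187 + 0.8142 + 1.302 + 0.3216)/5 = 0.668

0.668


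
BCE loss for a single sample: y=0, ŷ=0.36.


BCE = -[y·ln(p) + (1-y)·ln(1-p)]
= -0 - 1·ln(1-0.36)
= -ln(0.64) = 0.4463

0.4463


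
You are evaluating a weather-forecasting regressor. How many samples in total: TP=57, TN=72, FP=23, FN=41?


Total = TP + TN + FP + FN
= 57 + 72 + 23 + 41
= 193
(Predicted positive: 80, predicted negative: 113)

193


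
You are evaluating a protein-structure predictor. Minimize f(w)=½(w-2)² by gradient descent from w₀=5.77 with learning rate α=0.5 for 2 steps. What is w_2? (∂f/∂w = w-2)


step 1: grad = 5.77-2 = 3.77; w = 5.77 - 0.5·(3.77) = 3.885
step 2: grad = 3.885-2 = 1.885; w = 3.885 - 0.5·(1.885) = 2.9425

2.9425


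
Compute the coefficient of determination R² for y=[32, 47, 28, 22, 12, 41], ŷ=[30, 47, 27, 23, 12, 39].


ȳ = 30.3333
SS_res = Σ(y-ŷ)² = 10
SS_tot = Σ(y-ȳ)² = 805.33
R² = 1 - SS_res/SS_tot = 1 - 0.0124 = 0.9876

0.9876
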